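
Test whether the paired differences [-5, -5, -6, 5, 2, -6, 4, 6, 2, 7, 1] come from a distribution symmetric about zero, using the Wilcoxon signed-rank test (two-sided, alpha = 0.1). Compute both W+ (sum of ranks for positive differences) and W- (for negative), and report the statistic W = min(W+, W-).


Step 1: Drop any zero differences (none here) and take |d_i|.
|d| = [5, 5, 6, 5, 2, 6, 4, 6, 2, 7, 1]
Step 2: Midrank |d_i| (ties get averaged ranks).
ranks: |5|->6, |5|->6, |6|->9, |5|->6, |2|->2.5, |6|->9, |4|->4, |6|->9, |2|->2.5, |7|->11, |1|->1
Step 3: Attach original signs; sum ranks with positive sign and with negative sign.
W+ = 6 + 2.5 + 4 + 9 + 2.5 + 11 + 1 = 36
W- = 6 + 6 + 9 + 9 = 30
(Check: W+ + W- = 66 should equal n(n+1)/2 = 66.)
Step 4: Test statistic W = min(W+, W-) = 30.
Step 5: Ties in |d|, so use the tie-corrected normal approximation.
        E[W] = n(n+1)/4 = 11*12/4 = 33.
        Tie groups: |d|=2 (t=2), |d|=5 (t=3), |d|=6 (t=3); sum(t^3 - t) = 54.
        Var[W] = n(n+1)(2n+1)/24 - sum(t^3-t)/48 = 3036/24 - 54/48 = 125.375.
        z = (W - E[W]) / sqrt(Var[W]) = (30 - 33) / 11.1971 = -0.2679.
        Two-sided p = 2*Phi(z) = 0.788756.
Step 6: alpha = 0.1. fail to reject H0.

W+ = 36, W- = 30, W = min = 30, p = 0.788756, fail to reject H0.


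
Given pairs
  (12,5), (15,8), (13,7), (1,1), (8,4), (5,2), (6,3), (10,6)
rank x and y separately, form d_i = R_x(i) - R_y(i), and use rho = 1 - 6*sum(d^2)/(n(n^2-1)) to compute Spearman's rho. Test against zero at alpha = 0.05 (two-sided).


Step 1: Rank x and y separately (midranks; no ties here).
rank(x): 12->6, 15->8, 13->7, 1->1, 8->4, 5->2, 6->3, 10->5
rank(y): 5->5, 8->8, 7->7, 1->1, 4->4, 2->2, 3->3, 6->6
Step 2: d_i = R_x(i) - R_y(i); compute d_i^2.
  (6-5)^2=1, (8-8)^2=0, (7-7)^2=0, (1-1)^2=0, (4-4)^2=0, (2-2)^2=0, (3-3)^2=0, (5-6)^2=1
sum(d^2) = 2.
Step 3: rho = 1 - 6*2 / (8*(8^2 - 1)) = 1 - 12/504 = 0.976190.
Step 4: Under H0, t = rho * sqrt((n-2)/(1-rho^2)) = 11.0235 ~ t(6).
Step 5: Two-sided p-value from the t-distribution with 6 df = 0.000033.
Step 6: alpha = 0.05. reject H0.

rho = 0.9762, p = 0.000033, reject H0 at alpha = 0.05.


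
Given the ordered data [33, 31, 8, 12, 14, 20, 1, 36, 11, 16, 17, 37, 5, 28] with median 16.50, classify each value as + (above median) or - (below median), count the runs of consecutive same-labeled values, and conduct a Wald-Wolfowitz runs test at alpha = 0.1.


Step 1: Compute median = 16.50; label A = above, B = below.
Labels in order: AABBBABABBAABA  (n_A = 7, n_B = 7)
Step 2: Count runs R = 9.
Step 3: Under H0 (random ordering), E[R] = 2*n_A*n_B/(n_A+n_B) + 1 = 2*7*7/14 + 1 = 8.0000.
        Var[R] = 2*n_A*n_B*(2*n_A*n_B - n_A - n_B) / ((n_A+n_B)^2 * (n_A+n_B-1)) = 8232/2548 = 3.2308.
        SD[R] = 1.7974.
Step 4: Continuity-corrected z = (R - 0.5 - E[R]) / SD[R] = (9 - 0.5 - 8.0000) / 1.7974 = 0.2782.
Step 5: Two-sided p-value via normal approximation = 2*(1 - Phi(|z|)) = 0.780879.
Step 6: alpha = 0.1. fail to reject H0.

R = 9, z = 0.2782, p = 0.780879, fail to reject H0.


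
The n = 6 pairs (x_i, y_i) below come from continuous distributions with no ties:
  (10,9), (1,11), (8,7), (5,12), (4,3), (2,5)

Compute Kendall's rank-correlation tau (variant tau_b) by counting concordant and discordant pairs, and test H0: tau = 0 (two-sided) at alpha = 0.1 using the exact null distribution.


Step 1: Enumerate the 15 unordered pairs (i,j) with i<j and classify each by sign(x_j-x_i) * sign(y_j-y_i).
  (1,2):dx=-9,dy=+2->D; (1,3):dx=-2,dy=-2->C; (1,4):dx=-5,dy=+3->D; (1,5):dx=-6,dy=-6->C
  (1,6):dx=-8,dy=-4->C; (2,3):dx=+7,dy=-4->D; (2,4):dx=+4,dy=+1->C; (2,5):dx=+3,dy=-8->D
  (2,6):dx=+1,dy=-6->D; (3,4):dx=-3,dy=+5->D; (3,5):dx=-4,dy=-4->C; (3,6):dx=-6,dy=-2->C
  (4,5):dx=-1,dy=-9->C; (4,6):dx=-3,dy=-7->C; (5,6):dx=-2,dy=+2->D
Step 2: C = 8, D = 7, total pairs = 15.
Step 3: tau = (C - D)/(n(n-1)/2) = (8 - 7)/15 = 0.066667.
Step 4: Exact two-sided p-value (enumerate n! = 720 permutations of y under H0): p = 1.000000.
Step 5: alpha = 0.1. fail to reject H0.

tau_b = 0.0667 (C=8, D=7), p = 1.000000, fail to reject H0.


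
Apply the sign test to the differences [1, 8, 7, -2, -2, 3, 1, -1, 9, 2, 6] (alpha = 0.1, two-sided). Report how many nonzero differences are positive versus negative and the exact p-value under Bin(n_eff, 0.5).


Step 1: Discard zero differences. Original n = 11; n_eff = number of nonzero differences = 11.
Nonzero differences (with sign): +1, +8, +7, -2, -2, +3, +1, -1, +9, +2, +6
Step 2: Count signs: positive = 8, negative = 3.
Step 3: Under H0: P(positive) = 0.5, so the number of positives S ~ Bin(11, 0.5).
Step 4: Two-sided exact p-value = sum of Bin(11,0.5) probabilities at or below the observed probability = 0.226562.
Step 5: alpha = 0.1. fail to reject H0.

n_eff = 11, pos = 8, neg = 3, p = 0.226562, fail to reject H0.


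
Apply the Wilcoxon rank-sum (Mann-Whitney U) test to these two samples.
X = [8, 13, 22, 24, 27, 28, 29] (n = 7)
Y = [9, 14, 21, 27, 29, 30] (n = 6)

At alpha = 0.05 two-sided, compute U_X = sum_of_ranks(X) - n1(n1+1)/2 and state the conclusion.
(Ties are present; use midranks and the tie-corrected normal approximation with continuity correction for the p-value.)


Step 1: Combine and sort all 13 observations; assign midranks.
sorted (value, group): (8,X), (9,Y), (13,X), (14,Y), (21,Y), (22,X), (24,X), (27,X), (27,Y), (28,X), (29,X), (29,Y), (30,Y)
ranks: 8->1, 9->2, 13->3, 14->4, 21->5, 22->6, 24->7, 27->8.5, 27->8.5, 28->10, 29->11.5, 29->11.5, 30->13
Step 2: Rank sum for X: R1 = 1 + 3 + 6 + 7 + 8.5 + 10 + 11.5 = 47.
Step 3: U_X = R1 - n1(n1+1)/2 = 47 - 7*8/2 = 47 - 28 = 19.
       U_Y = n1*n2 - U_X = 42 - 19 = 23.
Step 4: Ties are present, so use the tie-corrected normal approximation (with continuity correction) for the p-value.
Step 5: p-value = 0.829863; compare to alpha = 0.05. fail to reject H0.

U_X = 19, p = 0.829863, fail to reject H0 at alpha = 0.05.


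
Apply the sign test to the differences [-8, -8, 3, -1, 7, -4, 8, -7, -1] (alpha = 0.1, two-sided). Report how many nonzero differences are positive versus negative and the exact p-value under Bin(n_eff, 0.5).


Step 1: Discard zero differences. Original n = 9; n_eff = number of nonzero differences = 9.
Nonzero differences (with sign): -8, -8, +3, -1, +7, -4, +8, -7, -1
Step 2: Count signs: positive = 3, negative = 6.
Step 3: Under H0: P(positive) = 0.5, so the number of positives S ~ Bin(9, 0.5).
Step 4: Two-sided exact p-value = sum of Bin(9,0.5) probabilities at or below the observed probability = 0.507812.
Step 5: alpha = 0.1. fail to reject H0.

n_eff = 9, pos = 3, neg = 6, p = 0.507812, fail to reject H0.


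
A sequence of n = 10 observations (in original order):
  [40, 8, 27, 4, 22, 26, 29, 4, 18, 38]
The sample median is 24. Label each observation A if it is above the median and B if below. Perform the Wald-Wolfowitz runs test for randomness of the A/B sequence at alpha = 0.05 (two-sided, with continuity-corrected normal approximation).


Step 1: Compute median = 24; label A = above, B = below.
Labels in order: ABABBAABBA  (n_A = 5, n_B = 5)
Step 2: Count runs R = 7.
Step 3: Under H0 (random ordering), E[R] = 2*n_A*n_B/(n_A+n_B) + 1 = 2*5*5/10 + 1 = 6.0000.
        Var[R] = 2*n_A*n_B*(2*n_A*n_B - n_A - n_B) / ((n_A+n_B)^2 * (n_A+n_B-1)) = 2000/900 = 2.2222.
        SD[R] = 1.4907.
Step 4: Continuity-corrected z = (R - 0.5 - E[R]) / SD[R] = (7 - 0.5 - 6.0000) / 1.4907 = 0.3354.
Step 5: Two-sided p-value via normal approximation = 2*(1 - Phi(|z|)) = 0.737316.
Step 6: alpha = 0.05. fail to reject H0.

R = 7, z = 0.3354, p = 0.737316, fail to reject H0.


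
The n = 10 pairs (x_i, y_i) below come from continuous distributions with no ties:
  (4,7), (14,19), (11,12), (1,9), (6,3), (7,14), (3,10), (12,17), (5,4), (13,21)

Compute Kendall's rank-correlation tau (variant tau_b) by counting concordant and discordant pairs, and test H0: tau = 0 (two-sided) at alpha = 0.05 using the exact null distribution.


Step 1: Enumerate the 45 unordered pairs (i,j) with i<j and classify each by sign(x_j-x_i) * sign(y_j-y_i).
  (1,2):dx=+10,dy=+12->C; (1,3):dx=+7,dy=+5->C; (1,4):dx=-3,dy=+2->D; (1,5):dx=+2,dy=-4->D
  (1,6):dx=+3,dy=+7->C; (1,7):dx=-1,dy=+3->D; (1,8):dx=+8,dy=+10->C; (1,9):dx=+1,dy=-3->D
  (1,10):dx=+9,dy=+14->C; (2,3):dx=-3,dy=-7->C; (2,4):dx=-13,dy=-10->C; (2,5):dx=-8,dy=-16->C
  (2,6):dx=-7,dy=-5->C; (2,7):dx=-11,dy=-9->C; (2,8):dx=-2,dy=-2->C; (2,9):dx=-9,dy=-15->C
  (2,10):dx=-1,dy=+2->D; (3,4):dx=-10,dy=-3->C; (3,5):dx=-5,dy=-9->C; (3,6):dx=-4,dy=+2->D
  (3,7):dx=-8,dy=-2->C; (3,8):dx=+1,dy=+5->C; (3,9):dx=-6,dy=-8->C; (3,10):dx=+2,dy=+9->C
  (4,5):dx=+5,dy=-6->D; (4,6):dx=+6,dy=+5->C; (4,7):dx=+2,dy=+1->C; (4,8):dx=+11,dy=+8->C
  (4,9):dx=+4,dy=-5->D; (4,10):dx=+12,dy=+12->C; (5,6):dx=+1,dy=+11->C; (5,7):dx=-3,dy=+7->D
  (5,8):dx=+6,dy=+14->C; (5,9):dx=-1,dy=+1->D; (5,10):dx=+7,dy=+18->C; (6,7):dx=-4,dy=-4->C
  (6,8):dx=+5,dy=+3->C; (6,9):dx=-2,dy=-10->C; (6,10):dx=+6,dy=+7->C; (7,8):dx=+9,dy=+7->C
  (7,9):dx=+2,dy=-6->D; (7,10):dx=+10,dy=+11->C; (8,9):dx=-7,dy=-13->C; (8,10):dx=+1,dy=+4->C
  (9,10):dx=+8,dy=+17->C
Step 2: C = 34, D = 11, total pairs = 45.
Step 3: tau = (C - D)/(n(n-1)/2) = (34 - 11)/45 = 0.511111.
Step 4: Exact two-sided p-value (enumerate n! = 3628800 permutations of y under H0): p = 0.046623.
Step 5: alpha = 0.05. reject H0.

tau_b = 0.5111 (C=34, D=11), p = 0.046623, reject H0.


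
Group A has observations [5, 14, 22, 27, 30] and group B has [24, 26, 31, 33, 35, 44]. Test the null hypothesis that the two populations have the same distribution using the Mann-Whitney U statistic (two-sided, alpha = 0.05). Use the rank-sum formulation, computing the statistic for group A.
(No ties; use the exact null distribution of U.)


Step 1: Combine and sort all 11 observations; assign midranks.
sorted (value, group): (5,X), (14,X), (22,X), (24,Y), (26,Y), (27,X), (30,X), (31,Y), (33,Y), (35,Y), (44,Y)
ranks: 5->1, 14->2, 22->3, 24->4, 26->5, 27->6, 30->7, 31->8, 33->9, 35->10, 44->11
Step 2: Rank sum for X: R1 = 1 + 2 + 3 + 6 + 7 = 19.
Step 3: U_X = R1 - n1(n1+1)/2 = 19 - 5*6/2 = 19 - 15 = 4.
       U_Y = n1*n2 - U_X = 30 - 4 = 26.
Step 4: No ties, so the exact null distribution of U (based on enumerating the C(11,5) = 462 equally likely rank assignments) gives the two-sided p-value.
Step 5: p-value = 0.051948; compare to alpha = 0.05. fail to reject H0.

U_X = 4, p = 0.051948, fail to reject H0 at alpha = 0.05.


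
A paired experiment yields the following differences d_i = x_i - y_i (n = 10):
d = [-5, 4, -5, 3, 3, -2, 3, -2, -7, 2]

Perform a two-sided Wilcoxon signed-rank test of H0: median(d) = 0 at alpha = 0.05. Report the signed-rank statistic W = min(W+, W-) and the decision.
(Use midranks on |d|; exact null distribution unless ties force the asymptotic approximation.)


Step 1: Drop any zero differences (none here) and take |d_i|.
|d| = [5, 4, 5, 3, 3, 2, 3, 2, 7, 2]
Step 2: Midrank |d_i| (ties get averaged ranks).
ranks: |5|->8.5, |4|->7, |5|->8.5, |3|->5, |3|->5, |2|->2, |3|->5, |2|->2, |7|->10, |2|->2
Step 3: Attach original signs; sum ranks with positive sign and with negative sign.
W+ = 7 + 5 + 5 + 5 + 2 = 24
W- = 8.5 + 8.5 + 2 + 2 + 10 = 31
(Check: W+ + W- = 55 should equal n(n+1)/2 = 55.)
Step 4: Test statistic W = min(W+, W-) = 24.
Step 5: Ties in |d|, so use the tie-corrected normal approximation.
        E[W] = n(n+1)/4 = 10*11/4 = 27.5.
        Tie groups: |d|=2 (t=3), |d|=3 (t=3), |d|=5 (t=2); sum(t^3 - t) = 54.
        Var[W] = n(n+1)(2n+1)/24 - sum(t^3-t)/48 = 2310/24 - 54/48 = 95.125.
        z = (W - E[W]) / sqrt(Var[W]) = (24 - 27.5) / 9.7532 = -0.3589.
        Two-sided p = 2*Phi(z) = 0.719703.
Step 6: alpha = 0.05. fail to reject H0.

W+ = 24, W- = 31, W = min = 24, p = 0.719703, fail to reject H0.


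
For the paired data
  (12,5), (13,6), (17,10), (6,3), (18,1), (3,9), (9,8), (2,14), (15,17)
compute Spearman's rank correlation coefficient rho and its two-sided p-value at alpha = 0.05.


Step 1: Rank x and y separately (midranks; no ties here).
rank(x): 12->5, 13->6, 17->8, 6->3, 18->9, 3->2, 9->4, 2->1, 15->7
rank(y): 5->3, 6->4, 10->7, 3->2, 1->1, 9->6, 8->5, 14->8, 17->9
Step 2: d_i = R_x(i) - R_y(i); compute d_i^2.
  (5-3)^2=4, (6-4)^2=4, (8-7)^2=1, (3-2)^2=1, (9-1)^2=64, (2-6)^2=16, (4-5)^2=1, (1-8)^2=49, (7-9)^2=4
sum(d^2) = 144.
Step 3: rho = 1 - 6*144 / (9*(9^2 - 1)) = 1 - 864/720 = -0.200000.
Step 4: Under H0, t = rho * sqrt((n-2)/(1-rho^2)) = -0.5401 ~ t(7).
Step 5: Two-sided p-value from the t-distribution with 7 df = 0.605901.
Step 6: alpha = 0.05. fail to reject H0.

rho = -0.2000, p = 0.605901, fail to reject H0 at alpha = 0.05.


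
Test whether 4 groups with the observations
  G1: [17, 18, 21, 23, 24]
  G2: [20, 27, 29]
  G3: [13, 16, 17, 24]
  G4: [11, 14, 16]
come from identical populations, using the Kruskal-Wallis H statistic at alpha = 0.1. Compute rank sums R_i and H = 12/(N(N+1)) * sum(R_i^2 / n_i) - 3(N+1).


Step 1: Combine all N = 15 observations and assign midranks.
sorted (value, group, rank): (11,G4,1), (13,G3,2), (14,G4,3), (16,G3,4.5), (16,G4,4.5), (17,G1,6.5), (17,G3,6.5), (18,G1,8), (20,G2,9), (21,G1,10), (23,G1,11), (24,G1,12.5), (24,G3,12.5), (27,G2,14), (29,G2,15)
Step 2: Sum ranks within each group.
R_1 = 48 (n_1 = 5)
R_2 = 38 (n_2 = 3)
R_3 = 25.5 (n_3 = 4)
R_4 = 8.5 (n_4 = 3)
Step 3: H = 12/(N(N+1)) * sum(R_i^2/n_i) - 3(N+1)
     = 12/(15*16) * (48^2/5 + 38^2/3 + 25.5^2/4 + 8.5^2/3) - 3*16
     = 0.050000 * 1128.78 - 48
     = 8.438958.
Step 4: Ties present; correction factor C = 1 - 18/(15^3 - 15) = 0.994643. Corrected H = 8.438958 / 0.994643 = 8.484411.
Step 5: Under H0, H ~ chi^2(3); p-value = 0.036993.
Step 6: alpha = 0.1. reject H0.

H = 8.4844, df = 3, p = 0.036993, reject H0.


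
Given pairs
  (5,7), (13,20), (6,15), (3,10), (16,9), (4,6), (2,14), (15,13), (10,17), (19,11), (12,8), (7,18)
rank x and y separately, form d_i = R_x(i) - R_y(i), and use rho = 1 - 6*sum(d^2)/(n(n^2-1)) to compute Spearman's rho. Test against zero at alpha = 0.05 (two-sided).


Step 1: Rank x and y separately (midranks; no ties here).
rank(x): 5->4, 13->9, 6->5, 3->2, 16->11, 4->3, 2->1, 15->10, 10->7, 19->12, 12->8, 7->6
rank(y): 7->2, 20->12, 15->9, 10->5, 9->4, 6->1, 14->8, 13->7, 17->10, 11->6, 8->3, 18->11
Step 2: d_i = R_x(i) - R_y(i); compute d_i^2.
  (4-2)^2=4, (9-12)^2=9, (5-9)^2=16, (2-5)^2=9, (11-4)^2=49, (3-1)^2=4, (1-8)^2=49, (10-7)^2=9, (7-10)^2=9, (12-6)^2=36, (8-3)^2=25, (6-11)^2=25
sum(d^2) = 244.
Step 3: rho = 1 - 6*244 / (12*(12^2 - 1)) = 1 - 1464/1716 = 0.146853.
Step 4: Under H0, t = rho * sqrt((n-2)/(1-rho^2)) = 0.4695 ~ t(10).
Step 5: Two-sided p-value from the t-distribution with 10 df = 0.648796.
Step 6: alpha = 0.05. fail to reject H0.

rho = 0.1469, p = 0.648796, fail to reject H0 at alpha = 0.05.


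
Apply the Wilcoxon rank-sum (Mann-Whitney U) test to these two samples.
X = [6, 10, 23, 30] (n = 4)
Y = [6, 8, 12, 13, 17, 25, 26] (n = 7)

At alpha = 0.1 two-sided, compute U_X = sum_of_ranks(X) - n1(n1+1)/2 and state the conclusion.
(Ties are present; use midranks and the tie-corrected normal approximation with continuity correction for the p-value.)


Step 1: Combine and sort all 11 observations; assign midranks.
sorted (value, group): (6,X), (6,Y), (8,Y), (10,X), (12,Y), (13,Y), (17,Y), (23,X), (25,Y), (26,Y), (30,X)
ranks: 6->1.5, 6->1.5, 8->3, 10->4, 12->5, 13->6, 17->7, 23->8, 25->9, 26->10, 30->11
Step 2: Rank sum for X: R1 = 1.5 + 4 + 8 + 11 = 24.5.
Step 3: U_X = R1 - n1(n1+1)/2 = 24.5 - 4*5/2 = 24.5 - 10 = 14.5.
       U_Y = n1*n2 - U_X = 28 - 14.5 = 13.5.
Step 4: Ties are present, so use the tie-corrected normal approximation (with continuity correction) for the p-value.
Step 5: p-value = 1.000000; compare to alpha = 0.1. fail to reject H0.

U_X = 14.5, p = 1.000000, fail to reject H0 at alpha = 0.1.


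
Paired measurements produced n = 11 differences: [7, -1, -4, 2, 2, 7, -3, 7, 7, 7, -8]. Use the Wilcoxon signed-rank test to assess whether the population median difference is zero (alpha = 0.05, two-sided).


Step 1: Drop any zero differences (none here) and take |d_i|.
|d| = [7, 1, 4, 2, 2, 7, 3, 7, 7, 7, 8]
Step 2: Midrank |d_i| (ties get averaged ranks).
ranks: |7|->8, |1|->1, |4|->5, |2|->2.5, |2|->2.5, |7|->8, |3|->4, |7|->8, |7|->8, |7|->8, |8|->11
Step 3: Attach original signs; sum ranks with positive sign and with negative sign.
W+ = 8 + 2.5 + 2.5 + 8 + 8 + 8 + 8 = 45
W- = 1 + 5 + 4 + 11 = 21
(Check: W+ + W- = 66 should equal n(n+1)/2 = 66.)
Step 4: Test statistic W = min(W+, W-) = 21.
Step 5: Ties in |d|, so use the tie-corrected normal approximation.
        E[W] = n(n+1)/4 = 11*12/4 = 33.
        Tie groups: |d|=2 (t=2), |d|=7 (t=5); sum(t^3 - t) = 126.
        Var[W] = n(n+1)(2n+1)/24 - sum(t^3-t)/48 = 3036/24 - 126/48 = 123.875.
        z = (W - E[W]) / sqrt(Var[W]) = (21 - 33) / 11.1299 = -1.0782.
        Two-sided p = 2*Phi(z) = 0.280955.
Step 6: alpha = 0.05. fail to reject H0.

W+ = 45, W- = 21, W = min = 21, p = 0.280955, fail to reject H0.


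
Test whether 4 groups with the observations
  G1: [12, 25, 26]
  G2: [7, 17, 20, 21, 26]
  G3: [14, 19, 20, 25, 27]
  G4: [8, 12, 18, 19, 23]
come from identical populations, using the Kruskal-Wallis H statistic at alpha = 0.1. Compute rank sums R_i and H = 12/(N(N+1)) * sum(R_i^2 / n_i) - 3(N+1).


Step 1: Combine all N = 18 observations and assign midranks.
sorted (value, group, rank): (7,G2,1), (8,G4,2), (12,G1,3.5), (12,G4,3.5), (14,G3,5), (17,G2,6), (18,G4,7), (19,G3,8.5), (19,G4,8.5), (20,G2,10.5), (20,G3,10.5), (21,G2,12), (23,G4,13), (25,G1,14.5), (25,G3,14.5), (26,G1,16.5), (26,G2,16.5), (27,G3,18)
Step 2: Sum ranks within each group.
R_1 = 34.5 (n_1 = 3)
R_2 = 46 (n_2 = 5)
R_3 = 56.5 (n_3 = 5)
R_4 = 34 (n_4 = 5)
Step 3: H = 12/(N(N+1)) * sum(R_i^2/n_i) - 3(N+1)
     = 12/(18*19) * (34.5^2/3 + 46^2/5 + 56.5^2/5 + 34^2/5) - 3*19
     = 0.035088 * 1689.6 - 57
     = 2.284211.
Step 4: Ties present; correction factor C = 1 - 30/(18^3 - 18) = 0.994840. Corrected H = 2.284211 / 0.994840 = 2.296058.
Step 5: Under H0, H ~ chi^2(3); p-value = 0.513276.
Step 6: alpha = 0.1. fail to reject H0.

H = 2.2961, df = 3, p = 0.513276, fail to reject H0.


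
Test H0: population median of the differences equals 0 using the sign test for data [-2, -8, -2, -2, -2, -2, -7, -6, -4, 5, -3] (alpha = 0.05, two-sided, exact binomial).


Step 1: Discard zero differences. Original n = 11; n_eff = number of nonzero differences = 11.
Nonzero differences (with sign): -2, -8, -2, -2, -2, -2, -7, -6, -4, +5, -3
Step 2: Count signs: positive = 1, negative = 10.
Step 3: Under H0: P(positive) = 0.5, so the number of positives S ~ Bin(11, 0.5).
Step 4: Two-sided exact p-value = sum of Bin(11,0.5) probabilities at or below the observed probability = 0.011719.
Step 5: alpha = 0.05. reject H0.

n_eff = 11, pos = 1, neg = 10, p = 0.011719, reject H0.


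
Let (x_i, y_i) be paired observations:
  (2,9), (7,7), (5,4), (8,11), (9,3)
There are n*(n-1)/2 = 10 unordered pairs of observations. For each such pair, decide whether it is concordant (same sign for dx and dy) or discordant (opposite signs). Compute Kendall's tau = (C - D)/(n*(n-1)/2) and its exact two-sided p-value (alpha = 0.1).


Step 1: Enumerate the 10 unordered pairs (i,j) with i<j and classify each by sign(x_j-x_i) * sign(y_j-y_i).
  (1,2):dx=+5,dy=-2->D; (1,3):dx=+3,dy=-5->D; (1,4):dx=+6,dy=+2->C; (1,5):dx=+7,dy=-6->D
  (2,3):dx=-2,dy=-3->C; (2,4):dx=+1,dy=+4->C; (2,5):dx=+2,dy=-4->D; (3,4):dx=+3,dy=+7->C
  (3,5):dx=+4,dy=-1->D; (4,5):dx=+1,dy=-8->D
Step 2: C = 4, D = 6, total pairs = 10.
Step 3: tau = (C - D)/(n(n-1)/2) = (4 - 6)/10 = -0.200000.
Step 4: Exact two-sided p-value (enumerate n! = 120 permutations of y under H0): p = 0.816667.
Step 5: alpha = 0.1. fail to reject H0.

tau_b = -0.2000 (C=4, D=6), p = 0.816667, fail to reject H0.


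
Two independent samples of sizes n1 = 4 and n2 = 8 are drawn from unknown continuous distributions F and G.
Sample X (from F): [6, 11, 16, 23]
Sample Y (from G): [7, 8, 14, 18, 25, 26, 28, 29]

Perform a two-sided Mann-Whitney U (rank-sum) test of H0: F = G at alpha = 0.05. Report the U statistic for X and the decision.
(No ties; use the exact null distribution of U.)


Step 1: Combine and sort all 12 observations; assign midranks.
sorted (value, group): (6,X), (7,Y), (8,Y), (11,X), (14,Y), (16,X), (18,Y), (23,X), (25,Y), (26,Y), (28,Y), (29,Y)
ranks: 6->1, 7->2, 8->3, 11->4, 14->5, 16->6, 18->7, 23->8, 25->9, 26->10, 28->11, 29->12
Step 2: Rank sum for X: R1 = 1 + 4 + 6 + 8 = 19.
Step 3: U_X = R1 - n1(n1+1)/2 = 19 - 4*5/2 = 19 - 10 = 9.
       U_Y = n1*n2 - U_X = 32 - 9 = 23.
Step 4: No ties, so the exact null distribution of U (based on enumerating the C(12,4) = 495 equally likely rank assignments) gives the two-sided p-value.
Step 5: p-value = 0.282828; compare to alpha = 0.05. fail to reject H0.

U_X = 9, p = 0.282828, fail to reject H0 at alpha = 0.05.


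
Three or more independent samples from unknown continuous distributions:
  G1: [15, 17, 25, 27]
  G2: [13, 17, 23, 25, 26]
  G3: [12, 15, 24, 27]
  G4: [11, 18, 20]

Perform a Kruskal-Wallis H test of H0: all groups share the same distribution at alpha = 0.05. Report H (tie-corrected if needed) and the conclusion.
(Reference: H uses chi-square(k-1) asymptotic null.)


Step 1: Combine all N = 16 observations and assign midranks.
sorted (value, group, rank): (11,G4,1), (12,G3,2), (13,G2,3), (15,G1,4.5), (15,G3,4.5), (17,G1,6.5), (17,G2,6.5), (18,G4,8), (20,G4,9), (23,G2,10), (24,G3,11), (25,G1,12.5), (25,G2,12.5), (26,G2,14), (27,G1,15.5), (27,G3,15.5)
Step 2: Sum ranks within each group.
R_1 = 39 (n_1 = 4)
R_2 = 46 (n_2 = 5)
R_3 = 33 (n_3 = 4)
R_4 = 18 (n_4 = 3)
Step 3: H = 12/(N(N+1)) * sum(R_i^2/n_i) - 3(N+1)
     = 12/(16*17) * (39^2/4 + 46^2/5 + 33^2/4 + 18^2/3) - 3*17
     = 0.044118 * 1183.7 - 51
     = 1.222059.
Step 4: Ties present; correction factor C = 1 - 24/(16^3 - 16) = 0.994118. Corrected H = 1.222059 / 0.994118 = 1.229290.
Step 5: Under H0, H ~ chi^2(3); p-value = 0.745988.
Step 6: alpha = 0.05. fail to reject H0.

H = 1.2293, df = 3, p = 0.745988, fail to reject H0.


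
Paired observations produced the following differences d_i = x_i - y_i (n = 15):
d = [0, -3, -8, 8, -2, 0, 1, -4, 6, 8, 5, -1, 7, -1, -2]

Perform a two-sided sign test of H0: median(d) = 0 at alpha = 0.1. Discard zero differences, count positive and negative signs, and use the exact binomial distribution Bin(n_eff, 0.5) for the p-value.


Step 1: Discard zero differences. Original n = 15; n_eff = number of nonzero differences = 13.
Nonzero differences (with sign): -3, -8, +8, -2, +1, -4, +6, +8, +5, -1, +7, -1, -2
Step 2: Count signs: positive = 6, negative = 7.
Step 3: Under H0: P(positive) = 0.5, so the number of positives S ~ Bin(13, 0.5).
Step 4: Two-sided exact p-value = sum of Bin(13,0.5) probabilities at or below the observed probability = 1.000000.
Step 5: alpha = 0.1. fail to reject H0.

n_eff = 13, pos = 6, neg = 7, p = 1.000000, fail to reject H0.


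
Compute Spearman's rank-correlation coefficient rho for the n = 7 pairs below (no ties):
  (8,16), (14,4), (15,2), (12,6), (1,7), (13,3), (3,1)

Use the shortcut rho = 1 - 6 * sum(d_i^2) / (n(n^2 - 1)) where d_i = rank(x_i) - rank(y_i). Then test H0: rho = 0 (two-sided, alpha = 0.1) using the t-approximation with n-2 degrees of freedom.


Step 1: Rank x and y separately (midranks; no ties here).
rank(x): 8->3, 14->6, 15->7, 12->4, 1->1, 13->5, 3->2
rank(y): 16->7, 4->4, 2->2, 6->5, 7->6, 3->3, 1->1
Step 2: d_i = R_x(i) - R_y(i); compute d_i^2.
  (3-7)^2=16, (6-4)^2=4, (7-2)^2=25, (4-5)^2=1, (1-6)^2=25, (5-3)^2=4, (2-1)^2=1
sum(d^2) = 76.
Step 3: rho = 1 - 6*76 / (7*(7^2 - 1)) = 1 - 456/336 = -0.357143.
Step 4: Under H0, t = rho * sqrt((n-2)/(1-rho^2)) = -0.8550 ~ t(5).
Step 5: Two-sided p-value from the t-distribution with 5 df = 0.431611.
Step 6: alpha = 0.1. fail to reject H0.

rho = -0.3571, p = 0.431611, fail to reject H0 at alpha = 0.1.


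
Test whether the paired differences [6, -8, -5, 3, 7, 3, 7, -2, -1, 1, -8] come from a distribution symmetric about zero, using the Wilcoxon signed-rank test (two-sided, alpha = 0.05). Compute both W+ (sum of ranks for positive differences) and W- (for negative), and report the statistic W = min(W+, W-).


Step 1: Drop any zero differences (none here) and take |d_i|.
|d| = [6, 8, 5, 3, 7, 3, 7, 2, 1, 1, 8]
Step 2: Midrank |d_i| (ties get averaged ranks).
ranks: |6|->7, |8|->10.5, |5|->6, |3|->4.5, |7|->8.5, |3|->4.5, |7|->8.5, |2|->3, |1|->1.5, |1|->1.5, |8|->10.5
Step 3: Attach original signs; sum ranks with positive sign and with negative sign.
W+ = 7 + 4.5 + 8.5 + 4.5 + 8.5 + 1.5 = 34.5
W- = 10.5 + 6 + 3 + 1.5 + 10.5 = 31.5
(Check: W+ + W- = 66 should equal n(n+1)/2 = 66.)
Step 4: Test statistic W = min(W+, W-) = 31.5.
Step 5: Ties in |d|, so use the tie-corrected normal approximation.
        E[W] = n(n+1)/4 = 11*12/4 = 33.
        Tie groups: |d|=1 (t=2), |d|=3 (t=2), |d|=7 (t=2), |d|=8 (t=2); sum(t^3 - t) = 24.
        Var[W] = n(n+1)(2n+1)/24 - sum(t^3-t)/48 = 3036/24 - 24/48 = 126.
        z = (W - E[W]) / sqrt(Var[W]) = (31.5 - 33) / 11.2250 = -0.1336.
        Two-sided p = 2*Phi(z) = 0.893695.
Step 6: alpha = 0.05. fail to reject H0.

W+ = 34.5, W- = 31.5, W = min = 31.5, p = 0.893695, fail to reject H0.


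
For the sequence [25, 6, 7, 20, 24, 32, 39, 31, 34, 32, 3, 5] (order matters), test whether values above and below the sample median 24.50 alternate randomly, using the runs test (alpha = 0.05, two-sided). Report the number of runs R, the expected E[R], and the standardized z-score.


Step 1: Compute median = 24.50; label A = above, B = below.
Labels in order: ABBBBAAAAABB  (n_A = 6, n_B = 6)
Step 2: Count runs R = 4.
Step 3: Under H0 (random ordering), E[R] = 2*n_A*n_B/(n_A+n_B) + 1 = 2*6*6/12 + 1 = 7.0000.
        Var[R] = 2*n_A*n_B*(2*n_A*n_B - n_A - n_B) / ((n_A+n_B)^2 * (n_A+n_B-1)) = 4320/1584 = 2.7273.
        SD[R] = 1.6514.
Step 4: Continuity-corrected z = (R + 0.5 - E[R]) / SD[R] = (4 + 0.5 - 7.0000) / 1.6514 = -1.5138.
Step 5: Two-sided p-value via normal approximation = 2*(1 - Phi(|z|)) = 0.130070.
Step 6: alpha = 0.05. fail to reject H0.

R = 4, z = -1.5138, p = 0.130070, fail to reject H0.


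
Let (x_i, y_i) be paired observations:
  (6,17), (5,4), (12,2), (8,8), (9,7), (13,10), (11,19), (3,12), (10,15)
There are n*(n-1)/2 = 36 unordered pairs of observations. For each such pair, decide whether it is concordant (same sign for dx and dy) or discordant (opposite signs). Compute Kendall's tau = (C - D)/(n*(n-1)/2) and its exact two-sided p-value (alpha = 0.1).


Step 1: Enumerate the 36 unordered pairs (i,j) with i<j and classify each by sign(x_j-x_i) * sign(y_j-y_i).
  (1,2):dx=-1,dy=-13->C; (1,3):dx=+6,dy=-15->D; (1,4):dx=+2,dy=-9->D; (1,5):dx=+3,dy=-10->D
  (1,6):dx=+7,dy=-7->D; (1,7):dx=+5,dy=+2->C; (1,8):dx=-3,dy=-5->C; (1,9):dx=+4,dy=-2->D
  (2,3):dx=+7,dy=-2->D; (2,4):dx=+3,dy=+4->C; (2,5):dx=+4,dy=+3->C; (2,6):dx=+8,dy=+6->C
  (2,7):dx=+6,dy=+15->C; (2,8):dx=-2,dy=+8->D; (2,9):dx=+5,dy=+11->C; (3,4):dx=-4,dy=+6->D
  (3,5):dx=-3,dy=+5->D; (3,6):dx=+1,dy=+8->C; (3,7):dx=-1,dy=+17->D; (3,8):dx=-9,dy=+10->D
  (3,9):dx=-2,dy=+13->D; (4,5):dx=+1,dy=-1->D; (4,6):dx=+5,dy=+2->C; (4,7):dx=+3,dy=+11->C
  (4,8):dx=-5,dy=+4->D; (4,9):dx=+2,dy=+7->C; (5,6):dx=+4,dy=+3->C; (5,7):dx=+2,dy=+12->C
  (5,8):dx=-6,dy=+5->D; (5,9):dx=+1,dy=+8->C; (6,7):dx=-2,dy=+9->D; (6,8):dx=-10,dy=+2->D
  (6,9):dx=-3,dy=+5->D; (7,8):dx=-8,dy=-7->C; (7,9):dx=-1,dy=-4->C; (8,9):dx=+7,dy=+3->C
Step 2: C = 18, D = 18, total pairs = 36.
Step 3: tau = (C - D)/(n(n-1)/2) = (18 - 18)/36 = 0.000000.
Step 4: Exact two-sided p-value (enumerate n! = 362880 permutations of y under H0): p = 1.000000.
Step 5: alpha = 0.1. fail to reject H0.

tau_b = 0.0000 (C=18, D=18), p = 1.000000, fail to reject H0.


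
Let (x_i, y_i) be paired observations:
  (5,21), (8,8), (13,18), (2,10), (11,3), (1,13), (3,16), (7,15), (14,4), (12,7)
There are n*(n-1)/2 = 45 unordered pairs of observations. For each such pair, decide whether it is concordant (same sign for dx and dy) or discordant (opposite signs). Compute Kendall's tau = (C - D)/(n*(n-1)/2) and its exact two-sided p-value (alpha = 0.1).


Step 1: Enumerate the 45 unordered pairs (i,j) with i<j and classify each by sign(x_j-x_i) * sign(y_j-y_i).
  (1,2):dx=+3,dy=-13->D; (1,3):dx=+8,dy=-3->D; (1,4):dx=-3,dy=-11->C; (1,5):dx=+6,dy=-18->D
  (1,6):dx=-4,dy=-8->C; (1,7):dx=-2,dy=-5->C; (1,8):dx=+2,dy=-6->D; (1,9):dx=+9,dy=-17->D
  (1,10):dx=+7,dy=-14->D; (2,3):dx=+5,dy=+10->C; (2,4):dx=-6,dy=+2->D; (2,5):dx=+3,dy=-5->D
  (2,6):dx=-7,dy=+5->D; (2,7):dx=-5,dy=+8->D; (2,8):dx=-1,dy=+7->D; (2,9):dx=+6,dy=-4->D
  (2,10):dx=+4,dy=-1->D; (3,4):dx=-11,dy=-8->C; (3,5):dx=-2,dy=-15->C; (3,6):dx=-12,dy=-5->C
  (3,7):dx=-10,dy=-2->C; (3,8):dx=-6,dy=-3->C; (3,9):dx=+1,dy=-14->D; (3,10):dx=-1,dy=-11->C
  (4,5):dx=+9,dy=-7->D; (4,6):dx=-1,dy=+3->D; (4,7):dx=+1,dy=+6->C; (4,8):dx=+5,dy=+5->C
  (4,9):dx=+12,dy=-6->D; (4,10):dx=+10,dy=-3->D; (5,6):dx=-10,dy=+10->D; (5,7):dx=-8,dy=+13->D
  (5,8):dx=-4,dy=+12->D; (5,9):dx=+3,dy=+1->C; (5,10):dx=+1,dy=+4->C; (6,7):dx=+2,dy=+3->C
  (6,8):dx=+6,dy=+2->C; (6,9):dx=+13,dy=-9->D; (6,10):dx=+11,dy=-6->D; (7,8):dx=+4,dy=-1->D
  (7,9):dx=+11,dy=-12->D; (7,10):dx=+9,dy=-9->D; (8,9):dx=+7,dy=-11->D; (8,10):dx=+5,dy=-8->D
  (9,10):dx=-2,dy=+3->D
Step 2: C = 16, D = 29, total pairs = 45.
Step 3: tau = (C - D)/(n(n-1)/2) = (16 - 29)/45 = -0.288889.
Step 4: Exact two-sided p-value (enumerate n! = 3628800 permutations of y under H0): p = 0.291248.
Step 5: alpha = 0.1. fail to reject H0.

tau_b = -0.2889 (C=16, D=29), p = 0.291248, fail to reject H0.


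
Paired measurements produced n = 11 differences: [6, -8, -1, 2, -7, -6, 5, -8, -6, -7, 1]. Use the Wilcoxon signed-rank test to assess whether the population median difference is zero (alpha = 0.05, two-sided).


Step 1: Drop any zero differences (none here) and take |d_i|.
|d| = [6, 8, 1, 2, 7, 6, 5, 8, 6, 7, 1]
Step 2: Midrank |d_i| (ties get averaged ranks).
ranks: |6|->6, |8|->10.5, |1|->1.5, |2|->3, |7|->8.5, |6|->6, |5|->4, |8|->10.5, |6|->6, |7|->8.5, |1|->1.5
Step 3: Attach original signs; sum ranks with positive sign and with negative sign.
W+ = 6 + 3 + 4 + 1.5 = 14.5
W- = 10.5 + 1.5 + 8.5 + 6 + 10.5 + 6 + 8.5 = 51.5
(Check: W+ + W- = 66 should equal n(n+1)/2 = 66.)
Step 4: Test statistic W = min(W+, W-) = 14.5.
Step 5: Ties in |d|, so use the tie-corrected normal approximation.
        E[W] = n(n+1)/4 = 11*12/4 = 33.
        Tie groups: |d|=1 (t=2), |d|=6 (t=3), |d|=7 (t=2), |d|=8 (t=2); sum(t^3 - t) = 42.
        Var[W] = n(n+1)(2n+1)/24 - sum(t^3-t)/48 = 3036/24 - 42/48 = 125.625.
        z = (W - E[W]) / sqrt(Var[W]) = (14.5 - 33) / 11.2083 = -1.6506.
        Two-sided p = 2*Phi(z) = 0.098827.
Step 6: alpha = 0.05. fail to reject H0.

W+ = 14.5, W- = 51.5, W = min = 14.5, p = 0.098827, fail to reject H0.


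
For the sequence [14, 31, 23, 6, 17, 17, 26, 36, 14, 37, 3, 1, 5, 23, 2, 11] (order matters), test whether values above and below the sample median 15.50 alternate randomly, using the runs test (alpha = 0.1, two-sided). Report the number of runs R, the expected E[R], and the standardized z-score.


Step 1: Compute median = 15.50; label A = above, B = below.
Labels in order: BAABAAAABABBBABB  (n_A = 8, n_B = 8)
Step 2: Count runs R = 9.
Step 3: Under H0 (random ordering), E[R] = 2*n_A*n_B/(n_A+n_B) + 1 = 2*8*8/16 + 1 = 9.0000.
        Var[R] = 2*n_A*n_B*(2*n_A*n_B - n_A - n_B) / ((n_A+n_B)^2 * (n_A+n_B-1)) = 14336/3840 = 3.7333.
        SD[R] = 1.9322.
Step 4: R = E[R], so z = 0 with no continuity correction.
Step 5: Two-sided p-value via normal approximation = 2*(1 - Phi(|z|)) = 1.000000.
Step 6: alpha = 0.1. fail to reject H0.

R = 9, z = 0.0000, p = 1.000000, fail to reject H0.


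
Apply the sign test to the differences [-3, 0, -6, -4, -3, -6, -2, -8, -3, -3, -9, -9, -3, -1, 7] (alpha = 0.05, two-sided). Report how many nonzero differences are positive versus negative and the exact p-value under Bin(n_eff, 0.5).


Step 1: Discard zero differences. Original n = 15; n_eff = number of nonzero differences = 14.
Nonzero differences (with sign): -3, -6, -4, -3, -6, -2, -8, -3, -3, -9, -9, -3, -1, +7
Step 2: Count signs: positive = 1, negative = 13.
Step 3: Under H0: P(positive) = 0.5, so the number of positives S ~ Bin(14, 0.5).
Step 4: Two-sided exact p-value = sum of Bin(14,0.5) probabilities at or below the observed probability = 0.001831.
Step 5: alpha = 0.05. reject H0.

n_eff = 14, pos = 1, neg = 13, p = 0.001831, reject H0.


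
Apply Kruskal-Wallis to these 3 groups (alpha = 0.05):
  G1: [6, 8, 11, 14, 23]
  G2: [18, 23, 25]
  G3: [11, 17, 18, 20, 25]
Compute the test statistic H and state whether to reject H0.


Step 1: Combine all N = 13 observations and assign midranks.
sorted (value, group, rank): (6,G1,1), (8,G1,2), (11,G1,3.5), (11,G3,3.5), (14,G1,5), (17,G3,6), (18,G2,7.5), (18,G3,7.5), (20,G3,9), (23,G1,10.5), (23,G2,10.5), (25,G2,12.5), (25,G3,12.5)
Step 2: Sum ranks within each group.
R_1 = 22 (n_1 = 5)
R_2 = 30.5 (n_2 = 3)
R_3 = 38.5 (n_3 = 5)
Step 3: H = 12/(N(N+1)) * sum(R_i^2/n_i) - 3(N+1)
     = 12/(13*14) * (22^2/5 + 30.5^2/3 + 38.5^2/5) - 3*14
     = 0.065934 * 703.333 - 42
     = 4.373626.
Step 4: Ties present; correction factor C = 1 - 24/(13^3 - 13) = 0.989011. Corrected H = 4.373626 / 0.989011 = 4.422222.
Step 5: Under H0, H ~ chi^2(2); p-value = 0.109579.
Step 6: alpha = 0.05. fail to reject H0.

H = 4.4222, df = 2, p = 0.109579, fail to reject H0.


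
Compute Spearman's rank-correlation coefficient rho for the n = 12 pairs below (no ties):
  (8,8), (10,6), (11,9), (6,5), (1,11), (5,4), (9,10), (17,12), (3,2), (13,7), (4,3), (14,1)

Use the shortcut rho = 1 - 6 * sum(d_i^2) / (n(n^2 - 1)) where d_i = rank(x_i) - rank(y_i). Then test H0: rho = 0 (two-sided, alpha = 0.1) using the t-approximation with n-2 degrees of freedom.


Step 1: Rank x and y separately (midranks; no ties here).
rank(x): 8->6, 10->8, 11->9, 6->5, 1->1, 5->4, 9->7, 17->12, 3->2, 13->10, 4->3, 14->11
rank(y): 8->8, 6->6, 9->9, 5->5, 11->11, 4->4, 10->10, 12->12, 2->2, 7->7, 3->3, 1->1
Step 2: d_i = R_x(i) - R_y(i); compute d_i^2.
  (6-8)^2=4, (8-6)^2=4, (9-9)^2=0, (5-5)^2=0, (1-11)^2=100, (4-4)^2=0, (7-10)^2=9, (12-12)^2=0, (2-2)^2=0, (10-7)^2=9, (3-3)^2=0, (11-1)^2=100
sum(d^2) = 226.
Step 3: rho = 1 - 6*226 / (12*(12^2 - 1)) = 1 - 1356/1716 = 0.209790.
Step 4: Under H0, t = rho * sqrt((n-2)/(1-rho^2)) = 0.6785 ~ t(10).
Step 5: Two-sided p-value from the t-distribution with 10 df = 0.512841.
Step 6: alpha = 0.1. fail to reject H0.

rho = 0.2098, p = 0.512841, fail to reject H0 at alpha = 0.1.


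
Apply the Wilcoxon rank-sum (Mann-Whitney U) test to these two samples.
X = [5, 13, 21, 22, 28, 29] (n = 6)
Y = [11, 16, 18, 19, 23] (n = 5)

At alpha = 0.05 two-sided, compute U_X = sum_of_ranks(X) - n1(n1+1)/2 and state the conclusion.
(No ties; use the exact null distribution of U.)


Step 1: Combine and sort all 11 observations; assign midranks.
sorted (value, group): (5,X), (11,Y), (13,X), (16,Y), (18,Y), (19,Y), (21,X), (22,X), (23,Y), (28,X), (29,X)
ranks: 5->1, 11->2, 13->3, 16->4, 18->5, 19->6, 21->7, 22->8, 23->9, 28->10, 29->11
Step 2: Rank sum for X: R1 = 1 + 3 + 7 + 8 + 10 + 11 = 40.
Step 3: U_X = R1 - n1(n1+1)/2 = 40 - 6*7/2 = 40 - 21 = 19.
       U_Y = n1*n2 - U_X = 30 - 19 = 11.
Step 4: No ties, so the exact null distribution of U (based on enumerating the C(11,6) = 462 equally likely rank assignments) gives the two-sided p-value.
Step 5: p-value = 0.536797; compare to alpha = 0.05. fail to reject H0.

U_X = 19, p = 0.536797, fail to reject H0 at alpha = 0.05.


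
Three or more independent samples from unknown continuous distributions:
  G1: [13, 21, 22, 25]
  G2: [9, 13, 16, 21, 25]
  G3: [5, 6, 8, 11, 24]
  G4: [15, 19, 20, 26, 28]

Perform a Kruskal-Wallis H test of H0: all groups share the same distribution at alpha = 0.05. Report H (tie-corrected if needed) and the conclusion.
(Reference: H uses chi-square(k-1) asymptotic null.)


Step 1: Combine all N = 19 observations and assign midranks.
sorted (value, group, rank): (5,G3,1), (6,G3,2), (8,G3,3), (9,G2,4), (11,G3,5), (13,G1,6.5), (13,G2,6.5), (15,G4,8), (16,G2,9), (19,G4,10), (20,G4,11), (21,G1,12.5), (21,G2,12.5), (22,G1,14), (24,G3,15), (25,G1,16.5), (25,G2,16.5), (26,G4,18), (28,G4,19)
Step 2: Sum ranks within each group.
R_1 = 49.5 (n_1 = 4)
R_2 = 48.5 (n_2 = 5)
R_3 = 26 (n_3 = 5)
R_4 = 66 (n_4 = 5)
Step 3: H = 12/(N(N+1)) * sum(R_i^2/n_i) - 3(N+1)
     = 12/(19*20) * (49.5^2/4 + 48.5^2/5 + 26^2/5 + 66^2/5) - 3*20
     = 0.031579 * 2089.41 - 60
     = 5.981447.
Step 4: Ties present; correction factor C = 1 - 18/(19^3 - 19) = 0.997368. Corrected H = 5.981447 / 0.997368 = 5.997230.
Step 5: Under H0, H ~ chi^2(3); p-value = 0.111745.
Step 6: alpha = 0.05. fail to reject H0.

H = 5.9972, df = 3, p = 0.111745, fail to reject H0.


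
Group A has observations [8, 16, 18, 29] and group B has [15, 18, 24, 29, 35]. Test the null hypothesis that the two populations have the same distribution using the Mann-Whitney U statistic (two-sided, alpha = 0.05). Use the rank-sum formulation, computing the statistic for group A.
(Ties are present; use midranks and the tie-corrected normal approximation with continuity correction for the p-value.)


Step 1: Combine and sort all 9 observations; assign midranks.
sorted (value, group): (8,X), (15,Y), (16,X), (18,X), (18,Y), (24,Y), (29,X), (29,Y), (35,Y)
ranks: 8->1, 15->2, 16->3, 18->4.5, 18->4.5, 24->6, 29->7.5, 29->7.5, 35->9
Step 2: Rank sum for X: R1 = 1 + 3 + 4.5 + 7.5 = 16.
Step 3: U_X = R1 - n1(n1+1)/2 = 16 - 4*5/2 = 16 - 10 = 6.
       U_Y = n1*n2 - U_X = 20 - 6 = 14.
Step 4: Ties are present, so use the tie-corrected normal approximation (with continuity correction) for the p-value.
Step 5: p-value = 0.387282; compare to alpha = 0.05. fail to reject H0.

U_X = 6, p = 0.387282, fail to reject H0 at alpha = 0.05.


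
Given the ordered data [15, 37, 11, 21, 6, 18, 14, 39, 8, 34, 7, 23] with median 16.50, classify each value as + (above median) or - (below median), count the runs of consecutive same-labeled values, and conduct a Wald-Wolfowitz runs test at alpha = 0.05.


Step 1: Compute median = 16.50; label A = above, B = below.
Labels in order: BABABABABABA  (n_A = 6, n_B = 6)
Step 2: Count runs R = 12.
Step 3: Under H0 (random ordering), E[R] = 2*n_A*n_B/(n_A+n_B) + 1 = 2*6*6/12 + 1 = 7.0000.
        Var[R] = 2*n_A*n_B*(2*n_A*n_B - n_A - n_B) / ((n_A+n_B)^2 * (n_A+n_B-1)) = 4320/1584 = 2.7273.
        SD[R] = 1.6514.
Step 4: Continuity-corrected z = (R - 0.5 - E[R]) / SD[R] = (12 - 0.5 - 7.0000) / 1.6514 = 2.7249.
Step 5: Two-sided p-value via normal approximation = 2*(1 - Phi(|z|)) = 0.006432.
Step 6: alpha = 0.05. reject H0.

R = 12, z = 2.7249, p = 0.006432, reject H0.


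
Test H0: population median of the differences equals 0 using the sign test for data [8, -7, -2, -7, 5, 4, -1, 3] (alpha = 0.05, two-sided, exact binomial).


Step 1: Discard zero differences. Original n = 8; n_eff = number of nonzero differences = 8.
Nonzero differences (with sign): +8, -7, -2, -7, +5, +4, -1, +3
Step 2: Count signs: positive = 4, negative = 4.
Step 3: Under H0: P(positive) = 0.5, so the number of positives S ~ Bin(8, 0.5).
Step 4: Two-sided exact p-value = sum of Bin(8,0.5) probabilities at or below the observed probability = 1.000000.
Step 5: alpha = 0.05. fail to reject H0.

n_eff = 8, pos = 4, neg = 4, p = 1.000000, fail to reject H0.


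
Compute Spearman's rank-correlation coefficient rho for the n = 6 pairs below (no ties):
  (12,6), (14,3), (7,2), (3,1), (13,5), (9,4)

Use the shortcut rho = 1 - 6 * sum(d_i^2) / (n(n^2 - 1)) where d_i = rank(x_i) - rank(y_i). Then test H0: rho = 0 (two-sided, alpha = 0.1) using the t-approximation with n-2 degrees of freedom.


Step 1: Rank x and y separately (midranks; no ties here).
rank(x): 12->4, 14->6, 7->2, 3->1, 13->5, 9->3
rank(y): 6->6, 3->3, 2->2, 1->1, 5->5, 4->4
Step 2: d_i = R_x(i) - R_y(i); compute d_i^2.
  (4-6)^2=4, (6-3)^2=9, (2-2)^2=0, (1-1)^2=0, (5-5)^2=0, (3-4)^2=1
sum(d^2) = 14.
Step 3: rho = 1 - 6*14 / (6*(6^2 - 1)) = 1 - 84/210 = 0.600000.
Step 4: Under H0, t = rho * sqrt((n-2)/(1-rho^2)) = 1.5000 ~ t(4).
Step 5: Two-sided p-value from the t-distribution with 4 df = 0.208000.
Step 6: alpha = 0.1. fail to reject H0.

rho = 0.6000, p = 0.208000, fail to reject H0 at alpha = 0.1.


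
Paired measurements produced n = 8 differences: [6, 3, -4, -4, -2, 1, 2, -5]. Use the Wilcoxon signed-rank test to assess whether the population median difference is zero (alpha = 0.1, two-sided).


Step 1: Drop any zero differences (none here) and take |d_i|.
|d| = [6, 3, 4, 4, 2, 1, 2, 5]
Step 2: Midrank |d_i| (ties get averaged ranks).
ranks: |6|->8, |3|->4, |4|->5.5, |4|->5.5, |2|->2.5, |1|->1, |2|->2.5, |5|->7
Step 3: Attach original signs; sum ranks with positive sign and with negative sign.
W+ = 8 + 4 + 1 + 2.5 = 15.5
W- = 5.5 + 5.5 + 2.5 + 7 = 20.5
(Check: W+ + W- = 36 should equal n(n+1)/2 = 36.)
Step 4: Test statistic W = min(W+, W-) = 15.5.
Step 5: Ties in |d|, so use the tie-corrected normal approximation.
        E[W] = n(n+1)/4 = 8*9/4 = 18.
        Tie groups: |d|=2 (t=2), |d|=4 (t=2); sum(t^3 - t) = 12.
        Var[W] = n(n+1)(2n+1)/24 - sum(t^3-t)/48 = 1224/24 - 12/48 = 50.75.
        z = (W - E[W]) / sqrt(Var[W]) = (15.5 - 18) / 7.1239 = -0.3509.
        Two-sided p = 2*Phi(z) = 0.725640.
Step 6: alpha = 0.1. fail to reject H0.

W+ = 15.5, W- = 20.5, W = min = 15.5, p = 0.725640, fail to reject H0.
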